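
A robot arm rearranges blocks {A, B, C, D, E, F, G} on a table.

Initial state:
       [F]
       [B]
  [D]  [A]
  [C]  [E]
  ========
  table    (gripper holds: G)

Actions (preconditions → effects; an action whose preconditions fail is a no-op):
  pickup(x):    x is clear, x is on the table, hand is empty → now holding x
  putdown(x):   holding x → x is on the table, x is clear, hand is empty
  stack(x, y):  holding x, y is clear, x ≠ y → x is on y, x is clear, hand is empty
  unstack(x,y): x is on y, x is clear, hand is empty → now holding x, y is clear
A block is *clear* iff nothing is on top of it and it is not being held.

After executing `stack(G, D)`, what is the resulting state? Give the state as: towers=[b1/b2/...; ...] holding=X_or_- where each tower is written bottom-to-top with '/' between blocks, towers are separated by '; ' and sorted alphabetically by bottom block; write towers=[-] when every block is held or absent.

towers=[C/D/G; E/A/B/F] holding=-

before: towers=[C/D; E/A/B/F] holding=G
pre[stack(G, D)]: holding(G) yes, clear(D) yes, G≠D yes
all met → apply stack(G, D)
after:  towers=[C/D/G; E/A/B/F] holding=-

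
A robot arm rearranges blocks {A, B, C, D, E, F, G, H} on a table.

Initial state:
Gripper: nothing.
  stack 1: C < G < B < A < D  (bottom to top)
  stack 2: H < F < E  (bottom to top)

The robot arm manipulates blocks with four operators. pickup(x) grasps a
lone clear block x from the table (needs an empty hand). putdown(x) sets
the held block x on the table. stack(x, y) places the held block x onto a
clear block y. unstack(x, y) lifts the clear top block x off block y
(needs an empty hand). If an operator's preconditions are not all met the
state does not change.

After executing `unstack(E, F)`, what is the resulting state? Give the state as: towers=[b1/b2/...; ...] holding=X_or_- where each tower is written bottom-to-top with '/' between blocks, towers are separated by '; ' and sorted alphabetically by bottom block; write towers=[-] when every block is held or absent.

before: towers=[C/G/B/A/D; H/F/E] holding=-
pre[unstack(E, F)]: on(E,F) yes, clear(E) yes, handempty yes
all met → apply unstack(E, F)
after:  towers=[C/G/B/A/D; H/F] holding=E

towers=[C/G/B/A/D; H/F] holding=E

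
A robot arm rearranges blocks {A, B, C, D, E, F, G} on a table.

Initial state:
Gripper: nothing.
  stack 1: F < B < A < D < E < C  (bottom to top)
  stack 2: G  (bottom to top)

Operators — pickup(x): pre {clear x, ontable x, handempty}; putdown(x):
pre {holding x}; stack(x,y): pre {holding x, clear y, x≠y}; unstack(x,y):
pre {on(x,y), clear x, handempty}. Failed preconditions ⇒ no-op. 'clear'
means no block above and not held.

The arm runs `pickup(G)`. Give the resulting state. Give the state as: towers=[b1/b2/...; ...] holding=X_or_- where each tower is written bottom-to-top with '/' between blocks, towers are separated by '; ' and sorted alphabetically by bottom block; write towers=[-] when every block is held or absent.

before: towers=[F/B/A/D/E/C; G] holding=-
pre[pickup(G)]: clear(G) yes, ontable(G) yes, handempty yes
all met → apply pickup(G)
after:  towers=[F/B/A/D/E/C] holding=G

towers=[F/B/A/D/E/C] holding=G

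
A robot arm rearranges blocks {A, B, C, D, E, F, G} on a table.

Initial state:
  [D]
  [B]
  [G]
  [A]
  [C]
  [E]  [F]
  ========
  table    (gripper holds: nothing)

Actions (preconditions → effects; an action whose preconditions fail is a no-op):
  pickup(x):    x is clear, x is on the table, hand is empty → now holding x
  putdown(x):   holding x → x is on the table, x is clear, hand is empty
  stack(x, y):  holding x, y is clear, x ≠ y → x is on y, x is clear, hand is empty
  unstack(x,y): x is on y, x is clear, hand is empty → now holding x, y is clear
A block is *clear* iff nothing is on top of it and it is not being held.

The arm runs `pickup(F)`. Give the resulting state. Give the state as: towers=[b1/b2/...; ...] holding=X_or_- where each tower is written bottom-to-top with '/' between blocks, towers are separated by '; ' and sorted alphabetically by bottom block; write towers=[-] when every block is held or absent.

towers=[E/C/A/G/B/D] holding=F

before: towers=[E/C/A/G/B/D; F] holding=-
pre[pickup(F)]: clear(F) ok, ontable(F) ok, handempty ok
all met → apply pickup(F)
after:  towers=[E/C/A/G/B/D] holding=F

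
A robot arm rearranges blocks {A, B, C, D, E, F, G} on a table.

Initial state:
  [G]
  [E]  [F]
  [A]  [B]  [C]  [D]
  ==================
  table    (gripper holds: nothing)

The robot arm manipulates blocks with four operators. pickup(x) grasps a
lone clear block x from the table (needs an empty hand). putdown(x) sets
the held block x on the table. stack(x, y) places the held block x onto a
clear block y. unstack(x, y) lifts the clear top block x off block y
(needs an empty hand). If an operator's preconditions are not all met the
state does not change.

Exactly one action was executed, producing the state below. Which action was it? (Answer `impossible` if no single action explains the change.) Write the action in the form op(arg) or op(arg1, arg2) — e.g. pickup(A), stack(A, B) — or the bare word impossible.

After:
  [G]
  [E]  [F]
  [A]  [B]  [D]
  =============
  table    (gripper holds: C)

target: towers=[A/E/G; B/F; D] holding=C
     unstack(F, B) → towers=[A/E/G; B; C; D] holding=F
     unstack(G, E) → towers=[A/E; B/F; C; D] holding=G
         pickup(D) → towers=[A/E/G; B/F; C] holding=D
         pickup(C) → towers=[A/E/G; B/F; D] holding=C  ← match

pickup(C)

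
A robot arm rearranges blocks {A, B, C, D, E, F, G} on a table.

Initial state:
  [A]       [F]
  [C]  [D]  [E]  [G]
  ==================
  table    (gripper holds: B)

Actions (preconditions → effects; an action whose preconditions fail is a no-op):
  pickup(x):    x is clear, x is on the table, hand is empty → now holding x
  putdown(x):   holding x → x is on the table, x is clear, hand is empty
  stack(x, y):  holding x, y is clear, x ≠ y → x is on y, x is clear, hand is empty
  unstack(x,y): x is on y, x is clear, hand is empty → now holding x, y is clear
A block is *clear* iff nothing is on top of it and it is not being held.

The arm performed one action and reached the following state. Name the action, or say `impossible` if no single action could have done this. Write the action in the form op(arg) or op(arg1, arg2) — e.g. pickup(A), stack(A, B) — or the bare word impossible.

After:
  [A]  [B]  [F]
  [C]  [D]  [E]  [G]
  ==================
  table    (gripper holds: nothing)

target: towers=[C/A; D/B; E/F; G] holding=-
        putdown(B) → towers=[B; C/A; D; E/F; G] holding=-
       stack(B, F) → towers=[C/A; D; E/F/B; G] holding=-
       stack(B, G) → towers=[C/A; D; E/F; G/B] holding=-
       stack(B, D) → towers=[C/A; D/B; E/F; G] holding=-  ← match
       stack(B, A) → towers=[C/A/B; D; E/F; G] holding=-

stack(B, D)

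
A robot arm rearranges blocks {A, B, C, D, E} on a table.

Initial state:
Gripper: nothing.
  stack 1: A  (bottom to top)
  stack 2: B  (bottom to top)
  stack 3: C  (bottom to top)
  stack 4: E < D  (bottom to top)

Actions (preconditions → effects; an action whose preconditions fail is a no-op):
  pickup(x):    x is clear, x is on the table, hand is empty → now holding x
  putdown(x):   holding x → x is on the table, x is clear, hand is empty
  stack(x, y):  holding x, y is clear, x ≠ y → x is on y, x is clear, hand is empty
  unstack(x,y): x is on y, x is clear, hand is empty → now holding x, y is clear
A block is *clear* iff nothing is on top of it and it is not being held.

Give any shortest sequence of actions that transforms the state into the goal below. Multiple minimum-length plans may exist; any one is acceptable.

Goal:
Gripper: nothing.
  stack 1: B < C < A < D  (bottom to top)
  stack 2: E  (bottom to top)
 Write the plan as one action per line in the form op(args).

pickup(C)
stack(C, B)
pickup(A)
stack(A, C)
unstack(D, E)
stack(D, A)

step 1 (pickup(C)): towers=[A; B; E/D] holding=C
step 2 (stack(C, B)): towers=[A; B/C; E/D] holding=-
step 3 (pickup(A)): towers=[B/C; E/D] holding=A
step 4 (stack(A, C)): towers=[B/C/A; E/D] holding=-
step 5 (unstack(D, E)): towers=[B/C/A; E] holding=D
step 6 (stack(D, A)): towers=[B/C/A/D; E] holding=-
goal check: towers=[B/C/A/D; E] holding=- — reached (length 6, optimal by BFS)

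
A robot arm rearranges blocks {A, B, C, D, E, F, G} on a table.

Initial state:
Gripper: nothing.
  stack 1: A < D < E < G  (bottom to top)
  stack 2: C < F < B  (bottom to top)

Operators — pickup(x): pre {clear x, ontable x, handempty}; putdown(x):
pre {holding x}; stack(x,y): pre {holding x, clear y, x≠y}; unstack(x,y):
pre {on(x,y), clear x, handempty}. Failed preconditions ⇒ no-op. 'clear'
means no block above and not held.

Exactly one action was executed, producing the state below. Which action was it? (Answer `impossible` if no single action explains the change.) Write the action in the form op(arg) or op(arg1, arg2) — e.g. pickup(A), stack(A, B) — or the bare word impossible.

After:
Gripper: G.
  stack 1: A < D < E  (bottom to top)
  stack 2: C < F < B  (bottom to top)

unstack(G, E)

target: towers=[A/D/E; C/F/B] holding=G
     unstack(B, F) → towers=[A/D/E/G; C/F] holding=B
     unstack(G, E) → towers=[A/D/E; C/F/B] holding=G  ← match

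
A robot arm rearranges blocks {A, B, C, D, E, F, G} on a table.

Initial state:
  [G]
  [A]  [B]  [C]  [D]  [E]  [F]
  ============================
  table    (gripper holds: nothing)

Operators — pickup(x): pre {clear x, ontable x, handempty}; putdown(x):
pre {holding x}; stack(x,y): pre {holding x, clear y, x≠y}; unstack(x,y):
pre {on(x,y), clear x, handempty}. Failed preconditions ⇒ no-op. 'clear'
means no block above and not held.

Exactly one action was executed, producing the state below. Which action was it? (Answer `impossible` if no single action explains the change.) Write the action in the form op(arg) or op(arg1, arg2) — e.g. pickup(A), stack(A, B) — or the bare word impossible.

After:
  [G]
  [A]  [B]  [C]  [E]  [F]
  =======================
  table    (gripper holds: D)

pickup(D)

target: towers=[A/G; B; C; E; F] holding=D
         pickup(B) → towers=[A/G; C; D; E; F] holding=B
         pickup(F) → towers=[A/G; B; C; D; E] holding=F
     unstack(G, A) → towers=[A; B; C; D; E; F] holding=G
         pickup(D) → towers=[A/G; B; C; E; F] holding=D  ← match
         pickup(E) → towers=[A/G; B; C; D; F] holding=E
         pickup(C) → towers=[A/G; B; D; E; F] holding=C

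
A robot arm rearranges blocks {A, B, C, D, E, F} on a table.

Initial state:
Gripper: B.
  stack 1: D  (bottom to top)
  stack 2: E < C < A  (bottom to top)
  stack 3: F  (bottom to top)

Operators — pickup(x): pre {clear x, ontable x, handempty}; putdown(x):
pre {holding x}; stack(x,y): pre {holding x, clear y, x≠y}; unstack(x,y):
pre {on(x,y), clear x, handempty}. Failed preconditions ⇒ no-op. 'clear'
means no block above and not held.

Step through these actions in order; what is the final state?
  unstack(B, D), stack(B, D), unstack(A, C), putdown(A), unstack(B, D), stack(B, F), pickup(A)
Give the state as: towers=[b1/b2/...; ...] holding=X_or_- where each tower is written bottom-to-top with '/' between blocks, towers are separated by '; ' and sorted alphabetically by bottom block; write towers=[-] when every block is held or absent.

towers=[D; E/C; F/B] holding=A

step 1 (unstack(B, D)) [no-op]: towers=[D; E/C/A; F] holding=B
step 2 (stack(B, D)): towers=[D/B; E/C/A; F] holding=-
step 3 (unstack(A, C)): towers=[D/B; E/C; F] holding=A
step 4 (putdown(A)): towers=[A; D/B; E/C; F] holding=-
step 5 (unstack(B, D)): towers=[A; D; E/C; F] holding=B
step 6 (stack(B, F)): towers=[A; D; E/C; F/B] holding=-
step 7 (pickup(A)): towers=[D; E/C; F/B] holding=A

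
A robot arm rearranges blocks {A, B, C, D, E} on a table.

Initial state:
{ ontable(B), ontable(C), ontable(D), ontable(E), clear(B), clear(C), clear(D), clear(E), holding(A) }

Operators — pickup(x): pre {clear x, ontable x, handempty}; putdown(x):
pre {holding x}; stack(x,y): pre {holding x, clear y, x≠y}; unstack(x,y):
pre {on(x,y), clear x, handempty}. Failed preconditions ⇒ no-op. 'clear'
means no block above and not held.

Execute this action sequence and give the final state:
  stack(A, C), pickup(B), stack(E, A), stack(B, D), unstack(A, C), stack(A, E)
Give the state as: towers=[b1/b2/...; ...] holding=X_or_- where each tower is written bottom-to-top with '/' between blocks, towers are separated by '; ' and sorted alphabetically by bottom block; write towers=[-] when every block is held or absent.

step 1 (stack(A, C)): towers=[B; C/A; D; E] holding=-
step 2 (pickup(B)): towers=[C/A; D; E] holding=B
step 3 (stack(E, A)) [no-op]: towers=[C/A; D; E] holding=B
step 4 (stack(B, D)): towers=[C/A; D/B; E] holding=-
step 5 (unstack(A, C)): towers=[C; D/B; E] holding=A
step 6 (stack(A, E)): towers=[C; D/B; E/A] holding=-

towers=[C; D/B; E/A] holding=-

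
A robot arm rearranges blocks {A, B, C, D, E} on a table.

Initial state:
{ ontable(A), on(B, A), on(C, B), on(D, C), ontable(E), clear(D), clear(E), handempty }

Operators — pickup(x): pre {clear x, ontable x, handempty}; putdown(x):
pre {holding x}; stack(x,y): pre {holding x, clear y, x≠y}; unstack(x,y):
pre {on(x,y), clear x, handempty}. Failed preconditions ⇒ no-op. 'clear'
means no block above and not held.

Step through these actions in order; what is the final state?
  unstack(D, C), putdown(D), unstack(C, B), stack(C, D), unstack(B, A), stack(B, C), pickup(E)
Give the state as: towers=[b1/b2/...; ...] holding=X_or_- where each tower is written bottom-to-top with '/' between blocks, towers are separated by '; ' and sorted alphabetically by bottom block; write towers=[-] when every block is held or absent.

step 1 (unstack(D, C)): towers=[A/B/C; E] holding=D
step 2 (putdown(D)): towers=[A/B/C; D; E] holding=-
step 3 (unstack(C, B)): towers=[A/B; D; E] holding=C
step 4 (stack(C, D)): towers=[A/B; D/C; E] holding=-
step 5 (unstack(B, A)): towers=[A; D/C; E] holding=B
step 6 (stack(B, C)): towers=[A; D/C/B; E] holding=-
step 7 (pickup(E)): towers=[A; D/C/B] holding=E

towers=[A; D/C/B] holding=E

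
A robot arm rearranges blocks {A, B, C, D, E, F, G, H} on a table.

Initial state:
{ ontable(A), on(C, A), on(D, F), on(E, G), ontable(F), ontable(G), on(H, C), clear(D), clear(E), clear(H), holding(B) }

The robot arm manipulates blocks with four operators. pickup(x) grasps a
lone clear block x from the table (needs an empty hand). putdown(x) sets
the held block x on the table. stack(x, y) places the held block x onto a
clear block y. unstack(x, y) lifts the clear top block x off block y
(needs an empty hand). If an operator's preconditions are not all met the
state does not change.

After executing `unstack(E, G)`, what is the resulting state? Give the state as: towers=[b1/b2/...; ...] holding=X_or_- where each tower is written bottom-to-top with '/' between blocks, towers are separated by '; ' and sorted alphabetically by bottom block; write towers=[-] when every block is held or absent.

before: towers=[A/C/H; F/D; G/E] holding=B
pre[unstack(E, G)]: on(E,G) ok, clear(E) ok, handempty fail
handempty unmet → unstack(E, G) is a no-op
after:  towers=[A/C/H; F/D; G/E] holding=B

towers=[A/C/H; F/D; G/E] holding=B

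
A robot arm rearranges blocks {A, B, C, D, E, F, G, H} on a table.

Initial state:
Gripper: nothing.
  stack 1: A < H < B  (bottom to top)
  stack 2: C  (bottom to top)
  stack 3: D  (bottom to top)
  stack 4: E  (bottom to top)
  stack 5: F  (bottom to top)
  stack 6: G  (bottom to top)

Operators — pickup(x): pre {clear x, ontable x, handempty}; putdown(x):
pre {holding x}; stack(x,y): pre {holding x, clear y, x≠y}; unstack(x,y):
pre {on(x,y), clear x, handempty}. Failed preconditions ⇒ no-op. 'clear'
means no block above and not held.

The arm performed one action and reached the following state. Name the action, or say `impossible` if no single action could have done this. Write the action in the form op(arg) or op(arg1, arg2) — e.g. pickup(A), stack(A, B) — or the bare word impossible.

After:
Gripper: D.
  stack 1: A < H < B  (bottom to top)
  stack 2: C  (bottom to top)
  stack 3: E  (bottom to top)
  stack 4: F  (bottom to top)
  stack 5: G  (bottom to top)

pickup(D)

target: towers=[A/H/B; C; E; F; G] holding=D
         pickup(G) → towers=[A/H/B; C; D; E; F] holding=G
         pickup(E) → towers=[A/H/B; C; D; F; G] holding=E
     unstack(B, H) → towers=[A/H; C; D; E; F; G] holding=B
         pickup(F) → towers=[A/H/B; C; D; E; G] holding=F
         pickup(D) → towers=[A/H/B; C; E; F; G] holding=D  ← match
         pickup(C) → towers=[A/H/B; D; E; F; G] holding=C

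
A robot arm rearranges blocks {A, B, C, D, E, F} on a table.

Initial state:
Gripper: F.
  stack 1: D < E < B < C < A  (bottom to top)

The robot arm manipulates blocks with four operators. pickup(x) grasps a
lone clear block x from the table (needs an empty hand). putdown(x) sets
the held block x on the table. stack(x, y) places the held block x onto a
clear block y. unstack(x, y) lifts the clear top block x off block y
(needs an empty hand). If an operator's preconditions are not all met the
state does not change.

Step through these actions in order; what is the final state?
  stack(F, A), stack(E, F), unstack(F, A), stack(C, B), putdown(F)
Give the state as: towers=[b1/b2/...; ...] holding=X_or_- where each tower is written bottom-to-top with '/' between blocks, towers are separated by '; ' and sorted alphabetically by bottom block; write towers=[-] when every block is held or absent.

towers=[D/E/B/C/A; F] holding=-

step 1 (stack(F, A)): towers=[D/E/B/C/A/F] holding=-
step 2 (stack(E, F)) [no-op]: towers=[D/E/B/C/A/F] holding=-
step 3 (unstack(F, A)): towers=[D/E/B/C/A] holding=F
step 4 (stack(C, B)) [no-op]: towers=[D/E/B/C/A] holding=F
step 5 (putdown(F)): towers=[D/E/B/C/A; F] holding=-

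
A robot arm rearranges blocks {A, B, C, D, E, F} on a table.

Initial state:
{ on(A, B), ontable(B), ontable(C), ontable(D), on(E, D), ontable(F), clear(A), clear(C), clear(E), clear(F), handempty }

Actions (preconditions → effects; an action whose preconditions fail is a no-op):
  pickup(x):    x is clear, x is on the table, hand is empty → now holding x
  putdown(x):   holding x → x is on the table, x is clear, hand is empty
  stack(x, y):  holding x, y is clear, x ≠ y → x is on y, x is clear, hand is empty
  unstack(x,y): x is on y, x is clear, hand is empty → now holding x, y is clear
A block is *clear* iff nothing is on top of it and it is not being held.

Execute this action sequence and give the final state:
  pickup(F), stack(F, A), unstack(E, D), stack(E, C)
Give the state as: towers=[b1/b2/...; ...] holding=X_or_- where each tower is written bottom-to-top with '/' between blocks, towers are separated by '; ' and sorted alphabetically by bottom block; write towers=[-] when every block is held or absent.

towers=[B/A/F; C/E; D] holding=-

step 1 (pickup(F)): towers=[B/A; C; D/E] holding=F
step 2 (stack(F, A)): towers=[B/A/F; C; D/E] holding=-
step 3 (unstack(E, D)): towers=[B/A/F; C; D] holding=E
step 4 (stack(E, C)): towers=[B/A/F; C/E; D] holding=-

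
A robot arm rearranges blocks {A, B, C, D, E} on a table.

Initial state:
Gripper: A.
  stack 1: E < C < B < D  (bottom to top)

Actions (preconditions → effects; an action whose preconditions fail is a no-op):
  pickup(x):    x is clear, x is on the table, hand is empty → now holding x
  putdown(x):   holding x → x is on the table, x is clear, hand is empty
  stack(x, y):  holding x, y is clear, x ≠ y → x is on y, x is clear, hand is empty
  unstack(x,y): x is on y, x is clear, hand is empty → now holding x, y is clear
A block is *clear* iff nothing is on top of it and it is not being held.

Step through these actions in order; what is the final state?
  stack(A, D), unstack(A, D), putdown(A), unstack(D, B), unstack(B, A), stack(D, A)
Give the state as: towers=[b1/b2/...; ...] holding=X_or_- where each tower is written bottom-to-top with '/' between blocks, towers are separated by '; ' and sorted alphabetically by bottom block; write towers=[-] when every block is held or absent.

towers=[A/D; E/C/B] holding=-

step 1 (stack(A, D)): towers=[E/C/B/D/A] holding=-
step 2 (unstack(A, D)): towers=[E/C/B/D] holding=A
step 3 (putdown(A)): towers=[A; E/C/B/D] holding=-
step 4 (unstack(D, B)): towers=[A; E/C/B] holding=D
step 5 (unstack(B, A)) [no-op]: towers=[A; E/C/B] holding=D
step 6 (stack(D, A)): towers=[A/D; E/C/B] holding=-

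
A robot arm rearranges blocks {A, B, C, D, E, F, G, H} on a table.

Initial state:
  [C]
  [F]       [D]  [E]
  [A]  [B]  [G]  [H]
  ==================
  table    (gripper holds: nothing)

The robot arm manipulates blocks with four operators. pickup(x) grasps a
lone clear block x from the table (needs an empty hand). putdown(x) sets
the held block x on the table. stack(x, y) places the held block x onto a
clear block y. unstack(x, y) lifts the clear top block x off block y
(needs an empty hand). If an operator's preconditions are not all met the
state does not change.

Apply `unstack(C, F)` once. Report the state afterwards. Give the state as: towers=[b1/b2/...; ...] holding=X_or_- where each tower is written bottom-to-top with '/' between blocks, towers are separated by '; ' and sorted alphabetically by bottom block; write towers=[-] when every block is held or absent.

before: towers=[A/F/C; B; G/D; H/E] holding=-
pre[unstack(C, F)]: on(C,F) yes, clear(C) yes, handempty yes
all met → apply unstack(C, F)
after:  towers=[A/F; B; G/D; H/E] holding=C

towers=[A/F; B; G/D; H/E] holding=C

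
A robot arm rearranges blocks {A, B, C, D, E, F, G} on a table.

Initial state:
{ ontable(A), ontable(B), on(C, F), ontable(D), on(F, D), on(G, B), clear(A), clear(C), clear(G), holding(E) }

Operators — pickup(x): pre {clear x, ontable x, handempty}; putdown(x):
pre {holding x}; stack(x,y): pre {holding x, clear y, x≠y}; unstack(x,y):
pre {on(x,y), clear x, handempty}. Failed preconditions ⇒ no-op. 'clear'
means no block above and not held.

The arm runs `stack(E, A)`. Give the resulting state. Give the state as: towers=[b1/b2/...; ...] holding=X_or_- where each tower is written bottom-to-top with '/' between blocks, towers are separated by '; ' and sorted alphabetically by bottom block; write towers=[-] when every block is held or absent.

before: towers=[A; B/G; D/F/C] holding=E
pre[stack(E, A)]: holding(E) ok, clear(A) ok, E≠A ok
all met → apply stack(E, A)
after:  towers=[A/E; B/G; D/F/C] holding=-

towers=[A/E; B/G; D/F/C] holding=-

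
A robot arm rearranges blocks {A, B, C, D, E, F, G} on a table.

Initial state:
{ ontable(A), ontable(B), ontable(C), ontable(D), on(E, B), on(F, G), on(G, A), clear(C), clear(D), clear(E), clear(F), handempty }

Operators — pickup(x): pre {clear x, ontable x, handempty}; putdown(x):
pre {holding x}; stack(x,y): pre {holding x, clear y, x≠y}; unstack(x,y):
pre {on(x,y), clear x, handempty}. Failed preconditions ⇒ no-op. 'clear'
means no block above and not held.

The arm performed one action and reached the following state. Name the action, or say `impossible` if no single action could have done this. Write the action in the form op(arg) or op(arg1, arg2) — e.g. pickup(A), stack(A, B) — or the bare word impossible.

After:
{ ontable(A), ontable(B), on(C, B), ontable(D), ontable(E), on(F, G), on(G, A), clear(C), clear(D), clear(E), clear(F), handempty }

target: towers=[A/G/F; B/C; D; E] holding=-
     unstack(F, G) → towers=[A/G; B/E; C; D] holding=F
         pickup(D) → towers=[A/G/F; B/E; C] holding=D
     unstack(E, B) → towers=[A/G/F; B; C; D] holding=E
         pickup(C) → towers=[A/G/F; B/E; D] holding=C
none of the 4 applicable actions match → impossible

impossible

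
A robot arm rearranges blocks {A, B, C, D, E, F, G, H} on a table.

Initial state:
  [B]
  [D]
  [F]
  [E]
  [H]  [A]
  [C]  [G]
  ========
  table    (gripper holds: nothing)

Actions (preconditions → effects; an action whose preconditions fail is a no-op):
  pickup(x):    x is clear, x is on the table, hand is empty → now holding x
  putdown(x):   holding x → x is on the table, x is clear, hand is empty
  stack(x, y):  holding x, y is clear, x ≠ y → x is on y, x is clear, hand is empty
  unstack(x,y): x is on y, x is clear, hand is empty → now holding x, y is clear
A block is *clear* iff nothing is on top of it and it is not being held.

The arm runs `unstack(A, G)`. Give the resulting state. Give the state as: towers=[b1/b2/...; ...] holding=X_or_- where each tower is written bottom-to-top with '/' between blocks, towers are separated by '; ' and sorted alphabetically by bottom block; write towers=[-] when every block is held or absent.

towers=[C/H/E/F/D/B; G] holding=A

before: towers=[C/H/E/F/D/B; G/A] holding=-
pre[unstack(A, G)]: on(A,G) ok, clear(A) ok, handempty ok
all met → apply unstack(A, G)
after:  towers=[C/H/E/F/D/B; G] holding=A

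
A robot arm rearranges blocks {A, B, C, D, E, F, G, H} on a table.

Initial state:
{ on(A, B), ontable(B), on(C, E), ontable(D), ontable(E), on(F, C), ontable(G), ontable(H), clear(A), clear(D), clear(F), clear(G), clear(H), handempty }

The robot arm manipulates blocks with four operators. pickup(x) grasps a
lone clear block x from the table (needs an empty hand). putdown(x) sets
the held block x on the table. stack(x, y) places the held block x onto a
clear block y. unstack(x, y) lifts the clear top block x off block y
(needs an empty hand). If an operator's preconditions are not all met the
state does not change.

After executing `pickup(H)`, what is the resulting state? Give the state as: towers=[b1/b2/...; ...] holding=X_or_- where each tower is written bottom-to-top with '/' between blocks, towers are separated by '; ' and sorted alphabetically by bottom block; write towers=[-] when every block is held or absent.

before: towers=[B/A; D; E/C/F; G; H] holding=-
pre[pickup(H)]: clear(H) ✓, ontable(H) ✓, handempty ✓
all met → apply pickup(H)
after:  towers=[B/A; D; E/C/F; G] holding=H

towers=[B/A; D; E/C/F; G] holding=H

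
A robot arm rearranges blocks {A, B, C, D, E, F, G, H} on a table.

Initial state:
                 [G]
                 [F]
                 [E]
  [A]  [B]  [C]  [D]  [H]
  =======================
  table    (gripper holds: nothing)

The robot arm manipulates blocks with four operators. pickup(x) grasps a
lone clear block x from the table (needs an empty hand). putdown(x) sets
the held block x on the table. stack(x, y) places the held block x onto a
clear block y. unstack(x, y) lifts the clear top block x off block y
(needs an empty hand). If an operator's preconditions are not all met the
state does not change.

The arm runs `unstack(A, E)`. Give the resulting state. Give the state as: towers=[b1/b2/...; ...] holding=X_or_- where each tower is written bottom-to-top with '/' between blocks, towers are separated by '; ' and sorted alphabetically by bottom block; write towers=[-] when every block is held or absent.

before: towers=[A; B; C; D/E/F/G; H] holding=-
pre[unstack(A, E)]: on(A,E) ✗, clear(A) ✓, handempty ✓
on(A,E) unmet → unstack(A, E) is a no-op
after:  towers=[A; B; C; D/E/F/G; H] holding=-

towers=[A; B; C; D/E/F/G; H] holding=-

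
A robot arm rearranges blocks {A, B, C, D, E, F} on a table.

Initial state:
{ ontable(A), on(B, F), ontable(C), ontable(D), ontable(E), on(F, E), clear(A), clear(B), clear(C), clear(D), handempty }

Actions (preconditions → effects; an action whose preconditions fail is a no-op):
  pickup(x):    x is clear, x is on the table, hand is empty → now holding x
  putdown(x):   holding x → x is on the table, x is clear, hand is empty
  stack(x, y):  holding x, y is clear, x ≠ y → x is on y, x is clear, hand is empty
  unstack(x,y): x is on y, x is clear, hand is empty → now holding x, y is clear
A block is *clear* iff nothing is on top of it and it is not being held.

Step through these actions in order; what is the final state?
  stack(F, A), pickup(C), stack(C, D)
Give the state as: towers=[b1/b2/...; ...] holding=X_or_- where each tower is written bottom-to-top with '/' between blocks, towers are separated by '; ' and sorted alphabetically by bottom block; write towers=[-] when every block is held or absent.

step 1 (stack(F, A)) [no-op]: towers=[A; C; D; E/F/B] holding=-
step 2 (pickup(C)): towers=[A; D; E/F/B] holding=C
step 3 (stack(C, D)): towers=[A; D/C; E/F/B] holding=-

towers=[A; D/C; E/F/B] holding=-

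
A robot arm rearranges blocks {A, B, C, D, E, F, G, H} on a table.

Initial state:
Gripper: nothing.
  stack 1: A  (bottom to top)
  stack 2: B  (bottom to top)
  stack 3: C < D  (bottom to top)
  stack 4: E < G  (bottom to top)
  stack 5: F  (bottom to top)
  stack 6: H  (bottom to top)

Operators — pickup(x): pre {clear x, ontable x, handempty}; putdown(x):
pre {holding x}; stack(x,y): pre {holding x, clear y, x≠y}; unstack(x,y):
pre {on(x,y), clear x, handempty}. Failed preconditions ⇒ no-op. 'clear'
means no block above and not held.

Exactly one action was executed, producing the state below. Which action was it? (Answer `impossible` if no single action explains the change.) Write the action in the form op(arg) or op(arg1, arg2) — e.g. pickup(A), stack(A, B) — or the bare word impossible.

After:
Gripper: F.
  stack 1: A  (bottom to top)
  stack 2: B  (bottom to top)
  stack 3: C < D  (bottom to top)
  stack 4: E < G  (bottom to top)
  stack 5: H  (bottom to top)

target: towers=[A; B; C/D; E/G; H] holding=F
     unstack(G, E) → towers=[A; B; C/D; E; F; H] holding=G
         pickup(A) → towers=[B; C/D; E/G; F; H] holding=A
         pickup(H) → towers=[A; B; C/D; E/G; F] holding=H
         pickup(B) → towers=[A; C/D; E/G; F; H] holding=B
         pickup(F) → towers=[A; B; C/D; E/G; H] holding=F  ← match
     unstack(D, C) → towers=[A; B; C; E/G; F; H] holding=D

pickup(F)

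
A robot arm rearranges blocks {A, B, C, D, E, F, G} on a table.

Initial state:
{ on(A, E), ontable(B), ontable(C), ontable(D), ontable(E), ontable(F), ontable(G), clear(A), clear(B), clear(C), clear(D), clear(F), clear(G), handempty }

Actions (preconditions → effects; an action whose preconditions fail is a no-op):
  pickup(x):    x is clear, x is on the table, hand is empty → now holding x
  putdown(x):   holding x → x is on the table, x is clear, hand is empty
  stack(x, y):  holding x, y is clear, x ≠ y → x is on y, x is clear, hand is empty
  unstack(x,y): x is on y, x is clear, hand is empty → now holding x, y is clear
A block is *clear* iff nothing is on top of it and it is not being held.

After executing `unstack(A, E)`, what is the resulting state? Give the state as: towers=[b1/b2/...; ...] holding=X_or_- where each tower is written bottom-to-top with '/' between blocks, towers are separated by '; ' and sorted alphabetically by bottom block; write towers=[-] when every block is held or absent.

towers=[B; C; D; E; F; G] holding=A

before: towers=[B; C; D; E/A; F; G] holding=-
pre[unstack(A, E)]: on(A,E) yes, clear(A) yes, handempty yes
all met → apply unstack(A, E)
after:  towers=[B; C; D; E; F; G] holding=A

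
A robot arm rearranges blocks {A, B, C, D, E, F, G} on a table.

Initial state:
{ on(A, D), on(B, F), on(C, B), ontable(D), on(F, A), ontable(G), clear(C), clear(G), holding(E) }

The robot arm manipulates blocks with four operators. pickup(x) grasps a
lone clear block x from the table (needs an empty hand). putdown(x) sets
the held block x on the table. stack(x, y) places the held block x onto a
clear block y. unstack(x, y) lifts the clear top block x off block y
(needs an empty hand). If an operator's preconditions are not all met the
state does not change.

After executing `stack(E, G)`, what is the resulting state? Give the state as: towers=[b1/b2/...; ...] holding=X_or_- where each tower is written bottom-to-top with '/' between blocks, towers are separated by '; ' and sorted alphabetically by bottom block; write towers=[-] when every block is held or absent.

towers=[D/A/F/B/C; G/E] holding=-

before: towers=[D/A/F/B/C; G] holding=E
pre[stack(E, G)]: holding(E) ✓, clear(G) ✓, E≠G ✓
all met → apply stack(E, G)
after:  towers=[D/A/F/B/C; G/E] holding=-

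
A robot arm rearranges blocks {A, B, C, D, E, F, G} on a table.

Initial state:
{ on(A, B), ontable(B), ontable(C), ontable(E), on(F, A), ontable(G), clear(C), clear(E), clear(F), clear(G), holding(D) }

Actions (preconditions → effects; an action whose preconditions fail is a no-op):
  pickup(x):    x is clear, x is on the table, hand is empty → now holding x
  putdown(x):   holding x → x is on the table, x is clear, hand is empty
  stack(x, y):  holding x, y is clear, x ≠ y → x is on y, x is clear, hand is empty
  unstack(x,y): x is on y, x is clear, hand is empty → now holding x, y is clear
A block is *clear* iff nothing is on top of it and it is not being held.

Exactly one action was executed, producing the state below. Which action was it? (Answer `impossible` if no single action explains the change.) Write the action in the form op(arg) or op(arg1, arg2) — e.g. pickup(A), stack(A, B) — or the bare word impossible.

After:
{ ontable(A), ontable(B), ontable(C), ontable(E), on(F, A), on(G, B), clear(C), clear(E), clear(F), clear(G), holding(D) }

target: towers=[A/F; B/G; C; E] holding=D
        putdown(D) → towers=[B/A/F; C; D; E; G] holding=-
       stack(D, F) → towers=[B/A/F/D; C; E; G] holding=-
       stack(D, G) → towers=[B/A/F; C; E; G/D] holding=-
       stack(D, E) → towers=[B/A/F; C; E/D; G] holding=-
       stack(D, C) → towers=[B/A/F; C/D; E; G] holding=-
none of the 5 applicable actions match → impossible

impossible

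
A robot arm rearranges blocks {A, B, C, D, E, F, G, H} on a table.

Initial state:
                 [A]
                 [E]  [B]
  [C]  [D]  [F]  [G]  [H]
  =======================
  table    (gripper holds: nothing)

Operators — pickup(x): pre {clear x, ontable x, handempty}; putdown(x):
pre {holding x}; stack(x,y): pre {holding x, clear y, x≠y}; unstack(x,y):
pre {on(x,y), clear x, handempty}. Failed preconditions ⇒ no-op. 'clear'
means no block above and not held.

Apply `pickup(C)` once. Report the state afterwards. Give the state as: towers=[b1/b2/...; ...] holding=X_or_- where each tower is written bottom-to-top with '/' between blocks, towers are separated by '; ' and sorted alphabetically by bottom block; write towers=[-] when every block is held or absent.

before: towers=[C; D; F; G/E/A; H/B] holding=-
pre[pickup(C)]: clear(C) ✓, ontable(C) ✓, handempty ✓
all met → apply pickup(C)
after:  towers=[D; F; G/E/A; H/B] holding=C

towers=[D; F; G/E/A; H/B] holding=C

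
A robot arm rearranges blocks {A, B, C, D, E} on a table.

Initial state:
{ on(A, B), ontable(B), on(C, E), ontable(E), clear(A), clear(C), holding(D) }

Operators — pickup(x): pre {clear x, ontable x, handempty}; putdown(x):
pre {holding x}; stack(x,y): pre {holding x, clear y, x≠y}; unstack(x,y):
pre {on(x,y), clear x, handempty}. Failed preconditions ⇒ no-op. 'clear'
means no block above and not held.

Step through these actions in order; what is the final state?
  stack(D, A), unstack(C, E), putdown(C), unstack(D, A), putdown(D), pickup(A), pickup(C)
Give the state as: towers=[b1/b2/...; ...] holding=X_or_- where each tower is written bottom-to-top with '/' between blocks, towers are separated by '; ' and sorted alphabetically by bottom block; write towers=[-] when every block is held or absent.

step 1 (stack(D, A)): towers=[B/A/D; E/C] holding=-
step 2 (unstack(C, E)): towers=[B/A/D; E] holding=C
step 3 (putdown(C)): towers=[B/A/D; C; E] holding=-
step 4 (unstack(D, A)): towers=[B/A; C; E] holding=D
step 5 (putdown(D)): towers=[B/A; C; D; E] holding=-
step 6 (pickup(A)) [no-op]: towers=[B/A; C; D; E] holding=-
step 7 (pickup(C)): towers=[B/A; D; E] holding=C

towers=[B/A; D; E] holding=C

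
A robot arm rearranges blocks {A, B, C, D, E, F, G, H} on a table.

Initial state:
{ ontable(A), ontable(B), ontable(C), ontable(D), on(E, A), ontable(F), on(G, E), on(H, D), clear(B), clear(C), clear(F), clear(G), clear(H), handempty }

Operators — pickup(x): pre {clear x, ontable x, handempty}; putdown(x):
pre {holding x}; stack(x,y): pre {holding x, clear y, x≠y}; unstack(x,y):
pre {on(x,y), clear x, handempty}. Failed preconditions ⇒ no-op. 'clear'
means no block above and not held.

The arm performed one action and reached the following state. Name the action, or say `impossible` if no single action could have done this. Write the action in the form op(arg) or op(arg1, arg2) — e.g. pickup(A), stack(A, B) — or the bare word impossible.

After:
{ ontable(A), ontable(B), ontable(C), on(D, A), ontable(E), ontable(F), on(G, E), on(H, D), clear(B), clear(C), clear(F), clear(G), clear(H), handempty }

target: towers=[A/D/H; B; C; E/G; F] holding=-
     unstack(G, E) → towers=[A/E; B; C; D/H; F] holding=G
     unstack(H, D) → towers=[A/E/G; B; C; D; F] holding=H
         pickup(B) → towers=[A/E/G; C; D/H; F] holding=B
         pickup(F) → towers=[A/E/G; B; C; D/H] holding=F
         pickup(C) → towers=[A/E/G; B; D/H; F] holding=C
none of the 5 applicable actions match → impossible

impossible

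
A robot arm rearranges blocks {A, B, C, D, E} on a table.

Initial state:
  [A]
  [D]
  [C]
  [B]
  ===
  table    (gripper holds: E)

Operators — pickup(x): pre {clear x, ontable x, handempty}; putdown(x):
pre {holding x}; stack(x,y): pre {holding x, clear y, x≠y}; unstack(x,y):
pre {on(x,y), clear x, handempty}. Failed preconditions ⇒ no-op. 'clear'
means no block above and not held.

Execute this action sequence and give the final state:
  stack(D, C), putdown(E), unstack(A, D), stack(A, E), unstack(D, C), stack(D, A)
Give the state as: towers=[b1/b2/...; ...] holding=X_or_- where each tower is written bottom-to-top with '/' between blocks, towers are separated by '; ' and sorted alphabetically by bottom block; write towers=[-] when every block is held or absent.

towers=[B/C; E/A/D] holding=-

step 1 (stack(D, C)) [no-op]: towers=[B/C/D/A] holding=E
step 2 (putdown(E)): towers=[B/C/D/A; E] holding=-
step 3 (unstack(A, D)): towers=[B/C/D; E] holding=A
step 4 (stack(A, E)): towers=[B/C/D; E/A] holding=-
step 5 (unstack(D, C)): towers=[B/C; E/A] holding=D
step 6 (stack(D, A)): towers=[B/C; E/A/D] holding=-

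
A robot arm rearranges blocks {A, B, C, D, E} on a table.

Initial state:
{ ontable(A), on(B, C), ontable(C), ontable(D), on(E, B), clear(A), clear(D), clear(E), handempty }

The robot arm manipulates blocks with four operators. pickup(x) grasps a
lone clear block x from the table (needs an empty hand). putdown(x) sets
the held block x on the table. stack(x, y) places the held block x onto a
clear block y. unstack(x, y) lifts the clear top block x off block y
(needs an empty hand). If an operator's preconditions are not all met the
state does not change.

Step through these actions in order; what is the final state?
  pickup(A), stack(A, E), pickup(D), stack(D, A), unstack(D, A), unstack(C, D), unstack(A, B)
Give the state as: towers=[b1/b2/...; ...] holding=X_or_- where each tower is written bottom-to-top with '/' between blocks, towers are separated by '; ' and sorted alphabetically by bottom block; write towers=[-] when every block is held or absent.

towers=[C/B/E/A] holding=D

step 1 (pickup(A)): towers=[C/B/E; D] holding=A
step 2 (stack(A, E)): towers=[C/B/E/A; D] holding=-
step 3 (pickup(D)): towers=[C/B/E/A] holding=D
step 4 (stack(D, A)): towers=[C/B/E/A/D] holding=-
step 5 (unstack(D, A)): towers=[C/B/E/A] holding=D
step 6 (unstack(C, D)) [no-op]: towers=[C/B/E/A] holding=D
step 7 (unstack(A, B)) [no-op]: towers=[C/B/E/A] holding=D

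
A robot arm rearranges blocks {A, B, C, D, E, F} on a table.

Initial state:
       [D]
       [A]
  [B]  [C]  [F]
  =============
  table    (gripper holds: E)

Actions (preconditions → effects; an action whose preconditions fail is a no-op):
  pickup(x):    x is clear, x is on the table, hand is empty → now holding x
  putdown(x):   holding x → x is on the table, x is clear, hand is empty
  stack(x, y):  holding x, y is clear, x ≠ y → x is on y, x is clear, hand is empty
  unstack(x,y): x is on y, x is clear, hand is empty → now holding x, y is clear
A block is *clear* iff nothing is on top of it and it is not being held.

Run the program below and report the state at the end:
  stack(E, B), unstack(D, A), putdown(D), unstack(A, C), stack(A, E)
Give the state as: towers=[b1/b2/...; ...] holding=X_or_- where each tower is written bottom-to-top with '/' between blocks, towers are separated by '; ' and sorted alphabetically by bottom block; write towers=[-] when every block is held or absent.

step 1 (stack(E, B)): towers=[B/E; C/A/D; F] holding=-
step 2 (unstack(D, A)): towers=[B/E; C/A; F] holding=D
step 3 (putdown(D)): towers=[B/E; C/A; D; F] holding=-
step 4 (unstack(A, C)): towers=[B/E; C; D; F] holding=A
step 5 (stack(A, E)): towers=[B/E/A; C; D; F] holding=-

towers=[B/E/A; C; D; F] holding=-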